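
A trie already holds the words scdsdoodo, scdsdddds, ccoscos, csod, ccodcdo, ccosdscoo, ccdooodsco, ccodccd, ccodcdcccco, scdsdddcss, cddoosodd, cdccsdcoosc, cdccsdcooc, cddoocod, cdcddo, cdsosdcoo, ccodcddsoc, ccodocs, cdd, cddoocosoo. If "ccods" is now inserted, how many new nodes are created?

1

"ccod" is already a path in the trie; the remaining "s" must be added.
New nodes needed: |"ccods"| − 4 = 5 − 4 = 1.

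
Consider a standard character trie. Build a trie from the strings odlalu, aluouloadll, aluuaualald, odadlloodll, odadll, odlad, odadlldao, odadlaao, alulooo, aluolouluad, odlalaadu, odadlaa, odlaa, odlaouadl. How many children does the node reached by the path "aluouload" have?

1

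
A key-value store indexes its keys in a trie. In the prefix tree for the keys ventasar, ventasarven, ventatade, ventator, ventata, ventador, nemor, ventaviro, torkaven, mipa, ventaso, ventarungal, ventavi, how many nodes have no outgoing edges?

10

A leaf is a node with no children — equivalently, the end of a word that is not a proper prefix of any other stored word.
Those words: "mipa", "nemor", "torkaven", "ventador", "ventarungal", "ventasarven", "ventaso", "ventatade", "ventator", "ventaviro"
Leaf count: 10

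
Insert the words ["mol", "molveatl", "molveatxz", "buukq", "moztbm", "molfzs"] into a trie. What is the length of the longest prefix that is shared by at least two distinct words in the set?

7

The deepest shared node is where two words last agree before diverging.
"molveatl" and "molveatxz" agree on "molveat" (7 characters) before diverging; nothing deeper is shared.
Longest shared-prefix length: 7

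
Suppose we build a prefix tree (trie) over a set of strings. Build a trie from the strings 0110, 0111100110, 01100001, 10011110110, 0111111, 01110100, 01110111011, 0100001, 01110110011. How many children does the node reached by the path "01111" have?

2

Walk "01111" from the root, arriving at one node.
Distinct next characters after "01111": 0, 1.
That node has 2 child edges.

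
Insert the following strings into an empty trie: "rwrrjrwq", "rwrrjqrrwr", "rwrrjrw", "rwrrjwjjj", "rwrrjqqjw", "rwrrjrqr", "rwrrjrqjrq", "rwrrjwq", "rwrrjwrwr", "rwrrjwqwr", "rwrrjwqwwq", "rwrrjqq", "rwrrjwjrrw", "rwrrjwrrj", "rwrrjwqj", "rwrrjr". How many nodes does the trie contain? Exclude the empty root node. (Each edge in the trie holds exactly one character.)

39

For each word, the new-node count is its length minus the longest prefix already in the trie:
  "rwrrjrwq" → 8 new (r, w, r, r, j, r, w, q)
  "rwrrjqrrwr" → prefix "rwrrj" already present; 5 new (q, r, r, w, r)
  "rwrrjrw" → prefix "rwrrjrw" already present; 0 new (none)
  "rwrrjwjjj" → prefix "rwrrj" already present; 4 new (w, j, j, j)
  "rwrrjqqjw" → prefix "rwrrjq" already present; 3 new (q, j, w)
  "rwrrjrqr" → prefix "rwrrjr" already present; 2 new (q, r)
  "rwrrjrqjrq" → prefix "rwrrjrq" already present; 3 new (j, r, q)
  "rwrrjwq" → prefix "rwrrjw" already present; 1 new (q)
  "rwrrjwrwr" → prefix "rwrrjw" already present; 3 new (r, w, r)
  "rwrrjwqwr" → prefix "rwrrjwq" already present; 2 new (w, r)
  "rwrrjwqwwq" → prefix "rwrrjwqw" already present; 2 new (w, q)
  "rwrrjqq" → prefix "rwrrjqq" already present; 0 new (none)
  "rwrrjwjrrw" → prefix "rwrrjwj" already present; 3 new (r, r, w)
  "rwrrjwrrj" → prefix "rwrrjwr" already present; 2 new (r, j)
  "rwrrjwqj" → prefix "rwrrjwq" already present; 1 new (j)
  "rwrrjr" → prefix "rwrrjr" already present; 0 new (none)
Total nodes = 8 + 5 + 0 + 4 + 3 + 2 + 3 + 1 + 3 + 2 + 2 + 0 + 3 + 2 + 1 + 0 = 39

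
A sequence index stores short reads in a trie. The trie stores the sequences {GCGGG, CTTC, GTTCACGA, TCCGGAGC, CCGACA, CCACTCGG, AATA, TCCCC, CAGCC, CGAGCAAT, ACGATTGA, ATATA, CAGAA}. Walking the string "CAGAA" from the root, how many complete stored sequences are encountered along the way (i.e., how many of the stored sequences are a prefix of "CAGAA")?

Walk "CAGAA" from the root; an end-of-word marker is hit whenever a stored word is a prefix of "CAGAA".
Prefixes of the query that are stored words: "CAGAA"
Count: 1

1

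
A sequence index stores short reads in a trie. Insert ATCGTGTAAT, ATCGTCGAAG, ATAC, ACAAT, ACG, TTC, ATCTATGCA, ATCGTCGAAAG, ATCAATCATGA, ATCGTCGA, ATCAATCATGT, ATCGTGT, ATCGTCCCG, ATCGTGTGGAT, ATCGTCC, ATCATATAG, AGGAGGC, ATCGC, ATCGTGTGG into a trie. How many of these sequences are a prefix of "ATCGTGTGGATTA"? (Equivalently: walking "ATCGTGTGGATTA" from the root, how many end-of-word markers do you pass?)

3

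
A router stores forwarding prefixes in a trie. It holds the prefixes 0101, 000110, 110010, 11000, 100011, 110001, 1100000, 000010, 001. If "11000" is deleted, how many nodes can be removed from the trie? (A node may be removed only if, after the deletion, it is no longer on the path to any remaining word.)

Walk "11000" from the leaf back toward the root, removing each node that no remaining word uses.
Every node on "11000" is still needed (e.g. by "110001"), so nothing is freed.
Nodes removed: 0

0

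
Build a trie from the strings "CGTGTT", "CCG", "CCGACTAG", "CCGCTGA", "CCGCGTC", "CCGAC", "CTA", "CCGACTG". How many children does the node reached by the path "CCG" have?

Follow the path "CCG" to its node, then look at its outgoing edges.
Distinct next characters after "CCG": A, C.
That node has 2 child edges.

2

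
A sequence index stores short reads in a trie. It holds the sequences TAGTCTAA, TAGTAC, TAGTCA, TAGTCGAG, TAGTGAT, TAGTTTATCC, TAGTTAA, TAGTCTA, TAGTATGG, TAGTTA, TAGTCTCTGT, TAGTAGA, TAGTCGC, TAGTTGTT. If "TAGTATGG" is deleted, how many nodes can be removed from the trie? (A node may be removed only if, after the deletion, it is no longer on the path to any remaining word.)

After clearing the end-marker at "TAGTATGG", prune upward until reaching a node still needed by another word.
The suffix "TGG" (3 nodes) is used only by "TAGTATGG"; the node for "TAGTA" still has the child "C", so pruning stops there.
Nodes removed: 3

3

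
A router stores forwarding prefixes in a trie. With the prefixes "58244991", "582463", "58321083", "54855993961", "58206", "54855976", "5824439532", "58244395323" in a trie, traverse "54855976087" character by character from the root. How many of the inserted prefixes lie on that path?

1

Traverse "54855976087" character by character; count nodes along the way that are marked as word ends.
Prefixes of the query that are stored words: "54855976"
Count: 1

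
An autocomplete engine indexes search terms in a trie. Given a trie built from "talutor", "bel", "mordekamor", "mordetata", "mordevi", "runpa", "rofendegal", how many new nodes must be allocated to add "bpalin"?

The longest prefix of "bpalin" already in the trie is "b" (length 1).
New nodes needed: |"bpalin"| − 1 = 6 − 1 = 5.

5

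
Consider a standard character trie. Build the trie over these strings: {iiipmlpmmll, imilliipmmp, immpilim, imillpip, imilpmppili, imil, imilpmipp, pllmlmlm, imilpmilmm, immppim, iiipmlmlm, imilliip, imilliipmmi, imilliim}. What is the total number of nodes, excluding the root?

59

Insert word by word; a character creates a node only if that edge doesn't already exist:
  "iiipmlpmmll" → 11 new (i, i, i, p, m, l, p, m, m, l, l)
  "imilliipmmp" → prefix "i" already present; 10 new (m, i, l, l, i, i, p, m, m, p)
  "immpilim" → prefix "im" already present; 6 new (m, p, i, l, i, m)
  "imillpip" → prefix "imill" already present; 3 new (p, i, p)
  "imilpmppili" → prefix "imil" already present; 7 new (p, m, p, p, i, l, i)
  "imil" → prefix "imil" already present; 0 new (none)
  "imilpmipp" → prefix "imilpm" already present; 3 new (i, p, p)
  "pllmlmlm" → 8 new (p, l, l, m, l, m, l, m)
  "imilpmilmm" → prefix "imilpmi" already present; 3 new (l, m, m)
  "immppim" → prefix "immp" already present; 3 new (p, i, m)
  "iiipmlmlm" → prefix "iiipml" already present; 3 new (m, l, m)
  "imilliip" → prefix "imilliip" already present; 0 new (none)
  "imilliipmmi" → prefix "imilliipmm" already present; 1 new (i)
  "imilliim" → prefix "imillii" already present; 1 new (m)
Total nodes = 11 + 10 + 6 + 3 + 7 + 0 + 3 + 8 + 3 + 3 + 3 + 0 + 1 + 1 = 59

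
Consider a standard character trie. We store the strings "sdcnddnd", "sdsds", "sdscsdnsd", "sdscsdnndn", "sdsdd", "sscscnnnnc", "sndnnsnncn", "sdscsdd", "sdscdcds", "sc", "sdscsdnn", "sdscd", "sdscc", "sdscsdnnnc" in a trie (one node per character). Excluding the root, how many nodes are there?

48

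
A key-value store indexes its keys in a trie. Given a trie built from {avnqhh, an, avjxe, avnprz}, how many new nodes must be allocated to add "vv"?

No existing word starts with "v", so every character of "vv" needs a new node.
2 − 0 = 2 new nodes.

2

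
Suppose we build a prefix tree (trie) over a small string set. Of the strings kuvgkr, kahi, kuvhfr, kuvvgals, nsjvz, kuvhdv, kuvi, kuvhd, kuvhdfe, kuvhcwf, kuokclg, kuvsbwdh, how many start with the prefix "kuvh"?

Traverse to the node for "kuvh", then collect every word in that subtree.
Matches: "kuvhcwf", "kuvhd", "kuvhdfe", "kuvhdv", "kuvhfr"
Count: 5

5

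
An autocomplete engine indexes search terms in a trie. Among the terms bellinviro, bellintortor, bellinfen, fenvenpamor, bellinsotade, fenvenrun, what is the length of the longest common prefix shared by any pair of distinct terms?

Look for the deepest trie node that still has at least two words in its subtree.
"bellinfen" and "bellinsotade" agree on "bellin" (6 characters) before diverging; nothing deeper is shared.
Longest shared-prefix length: 6

6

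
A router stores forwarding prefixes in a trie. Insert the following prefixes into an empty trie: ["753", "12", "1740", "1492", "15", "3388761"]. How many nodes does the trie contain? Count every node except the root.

19

Trie structure (* marks end of a word):
(root)
├─ 1
│  ├─ 2 *
│  ├─ 4
│  │  └─ 9
│  │     └─ 2 *
│  ├─ 5 *
│  └─ 7
│     └─ 4
│        └─ 0 *
├─ 3
│  └─ 3
│     └─ 8
│        └─ 8
│           └─ 7
│              └─ 6
│                 └─ 1 *
└─ 7
   └─ 5
      └─ 3 *
Counting every labelled node above: 19.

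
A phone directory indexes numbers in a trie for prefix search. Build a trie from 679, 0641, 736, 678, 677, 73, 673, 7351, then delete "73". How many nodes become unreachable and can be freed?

0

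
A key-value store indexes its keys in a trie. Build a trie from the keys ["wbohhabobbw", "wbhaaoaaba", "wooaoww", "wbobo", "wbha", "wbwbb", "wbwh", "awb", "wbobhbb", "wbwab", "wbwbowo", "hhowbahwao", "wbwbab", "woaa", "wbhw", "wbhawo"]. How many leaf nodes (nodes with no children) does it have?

A leaf is a node with no children — equivalently, the end of a word that is not a proper prefix of any other stored word.
Those words: "awb", "hhowbahwao", "wbhaaoaaba", "wbhawo", "wbhw", "wbobhbb", "wbobo", "wbohhabobbw", "wbwab", "wbwbab", "wbwbb", "wbwbowo", "wbwh", "woaa", "wooaoww"
Leaf count: 15

15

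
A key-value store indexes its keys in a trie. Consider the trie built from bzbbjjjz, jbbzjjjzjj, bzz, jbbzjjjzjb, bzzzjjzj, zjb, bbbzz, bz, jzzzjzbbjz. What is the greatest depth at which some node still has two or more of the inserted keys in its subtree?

Equivalently: take the maximum, over all pairs, of their longest common prefix length.
"jbbzjjjzjb" and "jbbzjjjzjj" agree on "jbbzjjjzj" (9 characters) before diverging; nothing deeper is shared.
Longest shared-prefix length: 9

9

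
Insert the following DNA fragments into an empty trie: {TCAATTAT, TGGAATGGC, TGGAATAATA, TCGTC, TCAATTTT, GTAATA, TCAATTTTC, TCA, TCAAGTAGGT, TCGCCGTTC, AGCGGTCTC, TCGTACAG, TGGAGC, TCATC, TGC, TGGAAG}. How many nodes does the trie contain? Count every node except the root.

63

Trace insertions, counting only characters that open a new branch:
  "TCAATTAT" → 8 new (T, C, A, A, T, T, A, T)
  "TGGAATGGC" → prefix "T" already present; 8 new (G, G, A, A, T, G, G, C)
  "TGGAATAATA" → prefix "TGGAAT" already present; 4 new (A, A, T, A)
  "TCGTC" → prefix "TC" already present; 3 new (G, T, C)
  "TCAATTTT" → prefix "TCAATT" already present; 2 new (T, T)
  "GTAATA" → 6 new (G, T, A, A, T, A)
  "TCAATTTTC" → prefix "TCAATTTT" already present; 1 new (C)
  "TCA" → prefix "TCA" already present; 0 new (none)
  "TCAAGTAGGT" → prefix "TCAA" already present; 6 new (G, T, A, G, G, T)
  "TCGCCGTTC" → prefix "TCG" already present; 6 new (C, C, G, T, T, C)
  "AGCGGTCTC" → 9 new (A, G, C, G, G, T, C, T, C)
  "TCGTACAG" → prefix "TCGT" already present; 4 new (A, C, A, G)
  "TGGAGC" → prefix "TGGA" already present; 2 new (G, C)
  "TCATC" → prefix "TCA" already present; 2 new (T, C)
  "TGC" → prefix "TG" already present; 1 new (C)
  "TGGAAG" → prefix "TGGAA" already present; 1 new (G)
Total nodes = 8 + 8 + 4 + 3 + 2 + 6 + 1 + 0 + 6 + 6 + 9 + 4 + 2 + 2 + 1 + 1 = 63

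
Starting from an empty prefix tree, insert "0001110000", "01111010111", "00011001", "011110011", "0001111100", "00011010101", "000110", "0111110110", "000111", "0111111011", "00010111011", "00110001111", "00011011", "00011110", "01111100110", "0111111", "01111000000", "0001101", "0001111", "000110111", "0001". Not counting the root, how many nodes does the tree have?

Trace insertions, counting only characters that open a new branch:
  "0001110000" → 10 new (0, 0, 0, 1, 1, 1, 0, 0, 0, 0)
  "01111010111" → prefix "0" already present; 10 new (1, 1, 1, 1, 0, 1, 0, 1, 1, 1)
  "00011001" → prefix "00011" already present; 3 new (0, 0, 1)
  "011110011" → prefix "011110" already present; 3 new (0, 1, 1)
  "0001111100" → prefix "000111" already present; 4 new (1, 1, 0, 0)
  "00011010101" → prefix "000110" already present; 5 new (1, 0, 1, 0, 1)
  "000110" → prefix "000110" already present; 0 new (none)
  "0111110110" → prefix "01111" already present; 5 new (1, 0, 1, 1, 0)
  "000111" → prefix "000111" already present; 0 new (none)
  "0111111011" → prefix "011111" already present; 4 new (1, 0, 1, 1)
  "00010111011" → prefix "0001" already present; 7 new (0, 1, 1, 1, 0, 1, 1)
  "00110001111" → prefix "00" already present; 9 new (1, 1, 0, 0, 0, 1, 1, 1, 1)
  "00011011" → prefix "0001101" already present; 1 new (1)
  "00011110" → prefix "0001111" already present; 1 new (0)
  "01111100110" → prefix "0111110" already present; 4 new (0, 1, 1, 0)
  "0111111" → prefix "0111111" already present; 0 new (none)
  "01111000000" → prefix "0111100" already present; 4 new (0, 0, 0, 0)
  "0001101" → prefix "0001101" already present; 0 new (none)
  "0001111" → prefix "0001111" already present; 0 new (none)
  "000110111" → prefix "00011011" already present; 1 new (1)
  "0001" → prefix "0001" already present; 0 new (none)
Total nodes = 10 + 10 + 3 + 3 + 4 + 5 + 0 + 5 + 0 + 4 + 7 + 9 + 1 + 1 + 4 + 0 + 4 + 0 + 0 + 1 + 0 = 71

71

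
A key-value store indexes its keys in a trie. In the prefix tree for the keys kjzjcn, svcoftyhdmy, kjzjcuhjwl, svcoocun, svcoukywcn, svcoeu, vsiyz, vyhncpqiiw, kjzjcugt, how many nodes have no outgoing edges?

9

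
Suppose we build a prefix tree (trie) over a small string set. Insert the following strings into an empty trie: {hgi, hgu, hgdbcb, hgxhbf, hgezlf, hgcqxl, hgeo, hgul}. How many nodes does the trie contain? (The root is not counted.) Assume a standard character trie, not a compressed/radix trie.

For each word, the new-node count is its length minus the longest prefix already in the trie:
  "hgi" → 3 new (h, g, i)
  "hgu" → prefix "hg" already present; 1 new (u)
  "hgdbcb" → prefix "hg" already present; 4 new (d, b, c, b)
  "hgxhbf" → prefix "hg" already present; 4 new (x, h, b, f)
  "hgezlf" → prefix "hg" already present; 4 new (e, z, l, f)
  "hgcqxl" → prefix "hg" already present; 4 new (c, q, x, l)
  "hgeo" → prefix "hge" already present; 1 new (o)
  "hgul" → prefix "hgu" already present; 1 new (l)
Total nodes = 3 + 1 + 4 + 4 + 4 + 4 + 1 + 1 = 22

22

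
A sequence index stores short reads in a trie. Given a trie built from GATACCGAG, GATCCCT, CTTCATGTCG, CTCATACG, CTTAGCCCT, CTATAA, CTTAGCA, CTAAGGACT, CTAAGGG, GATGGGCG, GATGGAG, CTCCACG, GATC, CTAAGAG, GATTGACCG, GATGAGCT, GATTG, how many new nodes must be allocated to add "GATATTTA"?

4

Walking "GATATTTA" from the root, the first 4 characters ("GATA") follow existing edges; "T" is the first miss.
So 8 − 4 = 4 new nodes.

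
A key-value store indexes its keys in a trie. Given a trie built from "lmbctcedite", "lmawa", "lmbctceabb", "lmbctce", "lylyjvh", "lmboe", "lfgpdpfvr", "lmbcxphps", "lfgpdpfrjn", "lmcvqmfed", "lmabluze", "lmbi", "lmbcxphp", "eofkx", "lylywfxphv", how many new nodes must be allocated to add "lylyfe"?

2

Walking "lylyfe" from the root, the first 4 characters ("lyly") follow existing edges; "f" is the first miss.
Each of the 2 remaining characters creates one node.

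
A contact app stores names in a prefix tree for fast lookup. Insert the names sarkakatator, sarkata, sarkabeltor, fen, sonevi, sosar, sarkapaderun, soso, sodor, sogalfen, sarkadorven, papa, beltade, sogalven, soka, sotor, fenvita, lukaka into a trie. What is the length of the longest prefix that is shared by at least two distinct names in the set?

Look for the deepest trie node that still has at least two words in its subtree.
"sarkabeltor" and "sarkadorven" agree on "sarka" (5 characters) before diverging; nothing deeper is shared.
Longest shared-prefix length: 5

5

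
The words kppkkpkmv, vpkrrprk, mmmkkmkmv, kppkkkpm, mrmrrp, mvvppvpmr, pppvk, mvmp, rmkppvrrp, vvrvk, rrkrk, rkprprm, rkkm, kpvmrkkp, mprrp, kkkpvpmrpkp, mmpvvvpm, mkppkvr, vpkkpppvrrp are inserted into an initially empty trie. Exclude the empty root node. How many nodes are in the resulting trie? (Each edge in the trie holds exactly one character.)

114

Insert word by word; a character creates a node only if that edge doesn't already exist:
  "kppkkpkmv" → 9 new (k, p, p, k, k, p, k, m, v)
  "vpkrrprk" → 8 new (v, p, k, r, r, p, r, k)
  "mmmkkmkmv" → 9 new (m, m, m, k, k, m, k, m, v)
  "kppkkkpm" → prefix "kppkk" already present; 3 new (k, p, m)
  "mrmrrp" → prefix "m" already present; 5 new (r, m, r, r, p)
  "mvvppvpmr" → prefix "m" already present; 8 new (v, v, p, p, v, p, m, r)
  "pppvk" → 5 new (p, p, p, v, k)
  "mvmp" → prefix "mv" already present; 2 new (m, p)
  "rmkppvrrp" → 9 new (r, m, k, p, p, v, r, r, p)
  "vvrvk" → prefix "v" already present; 4 new (v, r, v, k)
  "rrkrk" → prefix "r" already present; 4 new (r, k, r, k)
  "rkprprm" → prefix "r" already present; 6 new (k, p, r, p, r, m)
  "rkkm" → prefix "rk" already present; 2 new (k, m)
  "kpvmrkkp" → prefix "kp" already present; 6 new (v, m, r, k, k, p)
  "mprrp" → prefix "m" already present; 4 new (p, r, r, p)
  "kkkpvpmrpkp" → prefix "k" already present; 10 new (k, k, p, v, p, m, r, p, k, p)
  "mmpvvvpm" → prefix "mm" already present; 6 new (p, v, v, v, p, m)
  "mkppkvr" → prefix "m" already present; 6 new (k, p, p, k, v, r)
  "vpkkpppvrrp" → prefix "vpk" already present; 8 new (k, p, p, p, v, r, r, p)
Total nodes = 9 + 8 + 9 + 3 + 5 + 8 + 5 + 2 + 9 + 4 + 4 + 6 + 2 + 6 + 4 + 10 + 6 + 6 + 8 = 114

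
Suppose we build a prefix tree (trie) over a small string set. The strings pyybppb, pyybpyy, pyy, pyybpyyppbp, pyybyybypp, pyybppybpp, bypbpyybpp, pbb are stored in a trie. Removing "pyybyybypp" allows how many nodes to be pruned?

6

After clearing the end-marker at "pyybyybypp", prune upward until reaching a node still needed by another word.
The suffix "yybypp" (6 nodes) is used only by "pyybyybypp"; the node for "pyyb" still has the child "p", so pruning stops there.
Nodes removed: 6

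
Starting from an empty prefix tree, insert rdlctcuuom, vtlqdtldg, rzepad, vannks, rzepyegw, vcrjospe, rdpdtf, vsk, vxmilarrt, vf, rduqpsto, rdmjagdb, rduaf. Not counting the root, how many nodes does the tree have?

69

Insert word by word; a character creates a node only if that edge doesn't already exist:
  "rdlctcuuom" → 10 new (r, d, l, c, t, c, u, u, o, m)
  "vtlqdtldg" → 9 new (v, t, l, q, d, t, l, d, g)
  "rzepad" → prefix "r" already present; 5 new (z, e, p, a, d)
  "vannks" → prefix "v" already present; 5 new (a, n, n, k, s)
  "rzepyegw" → prefix "rzep" already present; 4 new (y, e, g, w)
  "vcrjospe" → prefix "v" already present; 7 new (c, r, j, o, s, p, e)
  "rdpdtf" → prefix "rd" already present; 4 new (p, d, t, f)
  "vsk" → prefix "v" already present; 2 new (s, k)
  "vxmilarrt" → prefix "v" already present; 8 new (x, m, i, l, a, r, r, t)
  "vf" → prefix "v" already present; 1 new (f)
  "rduqpsto" → prefix "rd" already present; 6 new (u, q, p, s, t, o)
  "rdmjagdb" → prefix "rd" already present; 6 new (m, j, a, g, d, b)
  "rduaf" → prefix "rdu" already present; 2 new (a, f)
Total nodes = 10 + 9 + 5 + 5 + 4 + 7 + 4 + 2 + 8 + 1 + 6 + 6 + 2 = 69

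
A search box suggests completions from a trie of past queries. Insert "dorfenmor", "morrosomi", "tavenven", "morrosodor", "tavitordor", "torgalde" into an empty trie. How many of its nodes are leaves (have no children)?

Leaves are exactly the stored words that no other stored word extends.
Those words: "dorfenmor", "morrosodor", "morrosomi", "tavenven", "tavitordor", "torgalde"
Leaf count: 6

6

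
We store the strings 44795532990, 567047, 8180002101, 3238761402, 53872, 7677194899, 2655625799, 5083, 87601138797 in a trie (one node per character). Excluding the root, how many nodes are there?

74

Insert word by word; a character creates a node only if that edge doesn't already exist:
  "44795532990" → 11 new (4, 4, 7, 9, 5, 5, 3, 2, 9, 9, 0)
  "567047" → 6 new (5, 6, 7, 0, 4, 7)
  "8180002101" → 10 new (8, 1, 8, 0, 0, 0, 2, 1, 0, 1)
  "3238761402" → 10 new (3, 2, 3, 8, 7, 6, 1, 4, 0, 2)
  "53872" → prefix "5" already present; 4 new (3, 8, 7, 2)
  "7677194899" → 10 new (7, 6, 7, 7, 1, 9, 4, 8, 9, 9)
  "2655625799" → 10 new (2, 6, 5, 5, 6, 2, 5, 7, 9, 9)
  "5083" → prefix "5" already present; 3 new (0, 8, 3)
  "87601138797" → prefix "8" already present; 10 new (7, 6, 0, 1, 1, 3, 8, 7, 9, 7)
Total nodes = 11 + 6 + 10 + 10 + 4 + 10 + 10 + 3 + 10 = 74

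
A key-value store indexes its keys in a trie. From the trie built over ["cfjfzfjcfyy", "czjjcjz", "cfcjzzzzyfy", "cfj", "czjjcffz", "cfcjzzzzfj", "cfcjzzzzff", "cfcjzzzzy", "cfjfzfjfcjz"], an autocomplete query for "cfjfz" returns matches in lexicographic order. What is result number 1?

cfjfzfjcfyy

Words with prefix "cfjfz", in lexicographic order: "cfjfzfjcfyy", "cfjfzfjfcjz"
Position 1: cfjfzfjcfyy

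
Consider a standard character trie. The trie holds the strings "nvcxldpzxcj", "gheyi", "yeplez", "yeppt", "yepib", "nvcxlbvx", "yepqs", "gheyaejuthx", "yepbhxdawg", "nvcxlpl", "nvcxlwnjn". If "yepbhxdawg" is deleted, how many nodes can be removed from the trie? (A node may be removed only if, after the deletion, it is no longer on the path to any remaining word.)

After clearing the end-marker at "yepbhxdawg", prune upward until reaching a node still needed by another word.
The suffix "bhxdawg" (7 nodes) is used only by "yepbhxdawg"; the node for "yep" still has the child "l", so pruning stops there.
Nodes removed: 7

7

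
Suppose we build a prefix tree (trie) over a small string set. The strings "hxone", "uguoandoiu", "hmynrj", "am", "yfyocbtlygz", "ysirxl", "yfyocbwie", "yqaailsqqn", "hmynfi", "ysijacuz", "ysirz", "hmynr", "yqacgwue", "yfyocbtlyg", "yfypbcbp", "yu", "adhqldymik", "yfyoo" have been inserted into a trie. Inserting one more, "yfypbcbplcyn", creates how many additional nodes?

"yfypbcbp" is already a path in the trie; the remaining "lcyn" must be added.
So 12 − 8 = 4 new nodes.

4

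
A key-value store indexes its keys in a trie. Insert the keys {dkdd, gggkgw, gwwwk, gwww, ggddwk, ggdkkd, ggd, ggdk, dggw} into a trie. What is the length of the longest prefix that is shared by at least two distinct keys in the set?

Look for the deepest trie node that still has at least two words in its subtree.
"ggdk" and "ggdkkd" agree on "ggdk" (4 characters) before diverging; nothing deeper is shared.
Longest shared-prefix length: 4

4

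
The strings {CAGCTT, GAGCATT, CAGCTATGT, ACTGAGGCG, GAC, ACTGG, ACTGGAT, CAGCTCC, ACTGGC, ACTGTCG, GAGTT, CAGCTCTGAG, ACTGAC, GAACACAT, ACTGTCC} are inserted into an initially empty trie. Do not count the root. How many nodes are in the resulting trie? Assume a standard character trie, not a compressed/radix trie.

50

Count nodes per top-level branch (shared prefixes stored once):
  'A'-branch (ACTGAC, ACTGAGGCG, ACTGG, ACTGGAT, ACTGGC, ACTGTCC, ACTGTCG): 18 nodes
  'C'-branch (CAGCTATGT, CAGCTCC, CAGCTCTGAG, CAGCTT): 16 nodes
  'G'-branch (GAACACAT, GAC, GAGCATT, GAGTT): 16 nodes
Sum: 50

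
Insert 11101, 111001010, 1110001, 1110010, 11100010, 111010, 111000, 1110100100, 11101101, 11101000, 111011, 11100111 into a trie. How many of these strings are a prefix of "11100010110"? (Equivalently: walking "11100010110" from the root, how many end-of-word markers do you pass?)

Traverse "11100010110" character by character; count nodes along the way that are marked as word ends.
Prefixes of the query that are stored words: "111000", "1110001", "11100010"
Count: 3

3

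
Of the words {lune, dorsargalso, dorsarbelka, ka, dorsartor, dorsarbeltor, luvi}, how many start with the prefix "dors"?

4

Walk to "dors"; the words in its subtree are exactly those with that prefix.
Words under "dors": dorsarbelka, dorsarbeltor, dorsargalso, dorsartor
Count: 4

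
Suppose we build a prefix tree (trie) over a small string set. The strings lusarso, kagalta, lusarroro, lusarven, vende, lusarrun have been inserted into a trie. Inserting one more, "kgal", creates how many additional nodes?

3

"k" is already a path in the trie; the remaining "gal" must be added.
So 4 − 1 = 3 new nodes.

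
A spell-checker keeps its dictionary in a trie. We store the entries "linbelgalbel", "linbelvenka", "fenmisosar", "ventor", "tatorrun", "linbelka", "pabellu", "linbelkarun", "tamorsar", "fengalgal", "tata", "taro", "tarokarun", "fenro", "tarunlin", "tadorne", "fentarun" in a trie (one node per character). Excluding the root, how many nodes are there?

90

Insert word by word; a character creates a node only if that edge doesn't already exist:
  "linbelgalbel" → 12 new (l, i, n, b, e, l, g, a, l, b, e, l)
  "linbelvenka" → prefix "linbel" already present; 5 new (v, e, n, k, a)
  "fenmisosar" → 10 new (f, e, n, m, i, s, o, s, a, r)
  "ventor" → 6 new (v, e, n, t, o, r)
  "tatorrun" → 8 new (t, a, t, o, r, r, u, n)
  "linbelka" → prefix "linbel" already present; 2 new (k, a)
  "pabellu" → 7 new (p, a, b, e, l, l, u)
  "linbelkarun" → prefix "linbelka" already present; 3 new (r, u, n)
  "tamorsar" → prefix "ta" already present; 6 new (m, o, r, s, a, r)
  "fengalgal" → prefix "fen" already present; 6 new (g, a, l, g, a, l)
  "tata" → prefix "tat" already present; 1 new (a)
  "taro" → prefix "ta" already present; 2 new (r, o)
  "tarokarun" → prefix "taro" already present; 5 new (k, a, r, u, n)
  "fenro" → prefix "fen" already present; 2 new (r, o)
  "tarunlin" → prefix "tar" already present; 5 new (u, n, l, i, n)
  "tadorne" → prefix "ta" already present; 5 new (d, o, r, n, e)
  "fentarun" → prefix "fen" already present; 5 new (t, a, r, u, n)
Total nodes = 12 + 5 + 10 + 6 + 8 + 2 + 7 + 3 + 6 + 6 + 1 + 2 + 5 + 2 + 5 + 5 + 5 = 90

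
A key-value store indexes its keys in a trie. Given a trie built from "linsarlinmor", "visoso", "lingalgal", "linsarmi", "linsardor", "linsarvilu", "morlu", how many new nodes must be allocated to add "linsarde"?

Walking "linsarde" from the root, the first 7 characters ("linsard") follow existing edges; "e" is the first miss.
So 8 − 7 = 1 new nodes.

1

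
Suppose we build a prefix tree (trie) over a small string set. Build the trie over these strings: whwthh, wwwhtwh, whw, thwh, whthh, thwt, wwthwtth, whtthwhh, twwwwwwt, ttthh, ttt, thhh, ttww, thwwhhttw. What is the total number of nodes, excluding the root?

52

Trace insertions, counting only characters that open a new branch:
  "whwthh" → 6 new (w, h, w, t, h, h)
  "wwwhtwh" → prefix "w" already present; 6 new (w, w, h, t, w, h)
  "whw" → prefix "whw" already present; 0 new (none)
  "thwh" → 4 new (t, h, w, h)
  "whthh" → prefix "wh" already present; 3 new (t, h, h)
  "thwt" → prefix "thw" already present; 1 new (t)
  "wwthwtth" → prefix "ww" already present; 6 new (t, h, w, t, t, h)
  "whtthwhh" → prefix "wht" already present; 5 new (t, h, w, h, h)
  "twwwwwwt" → prefix "t" already present; 7 new (w, w, w, w, w, w, t)
  "ttthh" → prefix "t" already present; 4 new (t, t, h, h)
  "ttt" → prefix "ttt" already present; 0 new (none)
  "thhh" → prefix "th" already present; 2 new (h, h)
  "ttww" → prefix "tt" already present; 2 new (w, w)
  "thwwhhttw" → prefix "thw" already present; 6 new (w, h, h, t, t, w)
Total nodes = 6 + 6 + 0 + 4 + 3 + 1 + 6 + 5 + 7 + 4 + 0 + 2 + 2 + 6 = 52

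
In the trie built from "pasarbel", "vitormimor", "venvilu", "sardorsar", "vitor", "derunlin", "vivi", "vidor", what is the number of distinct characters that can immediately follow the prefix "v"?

2

Follow the path "v" to its node, then look at its outgoing edges.
Distinct next characters after "v": e, i.
That node has 2 child edges.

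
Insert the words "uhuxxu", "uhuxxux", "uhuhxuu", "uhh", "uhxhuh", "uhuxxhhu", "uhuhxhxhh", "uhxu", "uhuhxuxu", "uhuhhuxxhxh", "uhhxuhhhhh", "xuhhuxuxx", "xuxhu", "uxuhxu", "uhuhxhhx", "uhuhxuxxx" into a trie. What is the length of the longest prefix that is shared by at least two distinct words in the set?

7

Look for the deepest trie node that still has at least two words in its subtree.
"uhuhxuxu" and "uhuhxuxxx" agree on "uhuhxux" (7 characters) before diverging; nothing deeper is shared.
Longest shared-prefix length: 7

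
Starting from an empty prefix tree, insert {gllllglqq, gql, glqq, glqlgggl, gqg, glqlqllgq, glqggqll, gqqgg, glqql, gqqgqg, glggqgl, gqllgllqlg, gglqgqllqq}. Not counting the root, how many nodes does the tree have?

56

Trace insertions, counting only characters that open a new branch:
  "gllllglqq" → 9 new (g, l, l, l, l, g, l, q, q)
  "gql" → prefix "g" already present; 2 new (q, l)
  "glqq" → prefix "gl" already present; 2 new (q, q)
  "glqlgggl" → prefix "glq" already present; 5 new (l, g, g, g, l)
  "gqg" → prefix "gq" already present; 1 new (g)
  "glqlqllgq" → prefix "glql" already present; 5 new (q, l, l, g, q)
  "glqggqll" → prefix "glq" already present; 5 new (g, g, q, l, l)
  "gqqgg" → prefix "gq" already present; 3 new (q, g, g)
  "glqql" → prefix "glqq" already present; 1 new (l)
  "gqqgqg" → prefix "gqqg" already present; 2 new (q, g)
  "glggqgl" → prefix "gl" already present; 5 new (g, g, q, g, l)
  "gqllgllqlg" → prefix "gql" already present; 7 new (l, g, l, l, q, l, g)
  "gglqgqllqq" → prefix "g" already present; 9 new (g, l, q, g, q, l, l, q, q)
Total nodes = 9 + 2 + 2 + 5 + 1 + 5 + 5 + 3 + 1 + 2 + 5 + 7 + 9 = 56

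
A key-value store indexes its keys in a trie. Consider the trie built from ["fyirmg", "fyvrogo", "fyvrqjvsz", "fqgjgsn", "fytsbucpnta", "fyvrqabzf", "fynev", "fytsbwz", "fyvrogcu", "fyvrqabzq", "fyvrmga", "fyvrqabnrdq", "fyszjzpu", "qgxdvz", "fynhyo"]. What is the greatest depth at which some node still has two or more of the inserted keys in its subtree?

Equivalently: take the maximum, over all pairs, of their longest common prefix length.
"fyvrqabzf" and "fyvrqabzq" agree on "fyvrqabz" (8 characters) before diverging; nothing deeper is shared.
Longest shared-prefix length: 8

8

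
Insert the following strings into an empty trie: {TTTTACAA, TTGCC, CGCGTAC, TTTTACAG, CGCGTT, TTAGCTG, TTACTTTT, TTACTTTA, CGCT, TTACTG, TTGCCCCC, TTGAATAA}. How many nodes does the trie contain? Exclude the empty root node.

41

Trace insertions, counting only characters that open a new branch:
  "TTTTACAA" → 8 new (T, T, T, T, A, C, A, A)
  "TTGCC" → prefix "TT" already present; 3 new (G, C, C)
  "CGCGTAC" → 7 new (C, G, C, G, T, A, C)
  "TTTTACAG" → prefix "TTTTACA" already present; 1 new (G)
  "CGCGTT" → prefix "CGCGT" already present; 1 new (T)
  "TTAGCTG" → prefix "TT" already present; 5 new (A, G, C, T, G)
  "TTACTTTT" → prefix "TTA" already present; 5 new (C, T, T, T, T)
  "TTACTTTA" → prefix "TTACTTT" already present; 1 new (A)
  "CGCT" → prefix "CGC" already present; 1 new (T)
  "TTACTG" → prefix "TTACT" already present; 1 new (G)
  "TTGCCCCC" → prefix "TTGCC" already present; 3 new (C, C, C)
  "TTGAATAA" → prefix "TTG" already present; 5 new (A, A, T, A, A)
Total nodes = 8 + 3 + 7 + 1 + 1 + 5 + 5 + 1 + 1 + 1 + 3 + 5 = 41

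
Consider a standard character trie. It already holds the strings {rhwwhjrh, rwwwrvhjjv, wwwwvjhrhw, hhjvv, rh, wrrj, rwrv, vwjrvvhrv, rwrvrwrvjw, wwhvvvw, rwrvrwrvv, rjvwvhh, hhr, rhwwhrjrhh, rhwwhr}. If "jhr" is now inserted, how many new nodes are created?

No existing word starts with "j", so every character of "jhr" needs a new node.
3 − 0 = 3 new nodes.

3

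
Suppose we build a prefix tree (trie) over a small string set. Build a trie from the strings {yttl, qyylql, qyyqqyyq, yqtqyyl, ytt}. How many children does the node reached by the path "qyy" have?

2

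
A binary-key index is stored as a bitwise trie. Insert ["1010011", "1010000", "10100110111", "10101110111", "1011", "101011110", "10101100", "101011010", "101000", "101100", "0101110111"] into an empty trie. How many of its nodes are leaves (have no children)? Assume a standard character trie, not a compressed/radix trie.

A leaf is a node with no children — equivalently, the end of a word that is not a proper prefix of any other stored word.
Those words: "0101110111", "1010000", "10100110111", "10101100", "101011010", "10101110111", "101011110", "101100"
Leaf count: 8

8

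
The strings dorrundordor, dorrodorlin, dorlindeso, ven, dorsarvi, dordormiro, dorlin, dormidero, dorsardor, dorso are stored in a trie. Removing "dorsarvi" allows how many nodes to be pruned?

2

After clearing the end-marker at "dorsarvi", prune upward until reaching a node still needed by another word.
The suffix "vi" (2 nodes) is used only by "dorsarvi"; the node for "dorsar" still has the child "d", so pruning stops there.
Nodes removed: 2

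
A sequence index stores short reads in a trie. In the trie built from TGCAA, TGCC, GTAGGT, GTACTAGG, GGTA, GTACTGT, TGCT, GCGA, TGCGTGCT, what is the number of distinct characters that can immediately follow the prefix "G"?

The children of the "G" node are the distinct next characters among strings starting with "G".
Characters that immediately follow "G" among the stored strings: {C, G, T}.
That node has 3 child edges.

3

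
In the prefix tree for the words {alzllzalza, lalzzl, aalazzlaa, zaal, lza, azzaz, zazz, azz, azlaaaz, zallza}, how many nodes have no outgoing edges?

9

A leaf is a node with no children — equivalently, the end of a word that is not a proper prefix of any other stored word.
Those words: "aalazzlaa", "alzllzalza", "azlaaaz", "azzaz", "lalzzl", "lza", "zaal", "zallza", "zazz"
Leaf count: 9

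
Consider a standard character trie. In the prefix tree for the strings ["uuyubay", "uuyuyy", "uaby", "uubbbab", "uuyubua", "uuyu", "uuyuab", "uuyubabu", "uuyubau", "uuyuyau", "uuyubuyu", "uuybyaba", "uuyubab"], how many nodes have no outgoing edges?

11

Leaves are exactly the stored words that no other stored word extends.
Those words: "uaby", "uubbbab", "uuybyaba", "uuyuab", "uuyubabu", "uuyubau", "uuyubay", "uuyubua", "uuyubuyu", "uuyuyau", "uuyuyy"
Leaf count: 11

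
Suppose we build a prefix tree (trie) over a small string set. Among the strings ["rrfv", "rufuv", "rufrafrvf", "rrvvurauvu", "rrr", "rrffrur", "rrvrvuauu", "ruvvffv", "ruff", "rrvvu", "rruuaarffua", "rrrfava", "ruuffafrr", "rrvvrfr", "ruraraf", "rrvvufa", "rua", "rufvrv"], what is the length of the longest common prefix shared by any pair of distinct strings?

5

The deepest shared node is where two words last agree before diverging.
e.g. "rrvvu" and "rrvvufa" share the prefix "rrvvu" of length 5; no pair shares a longer one.
Longest shared-prefix length: 5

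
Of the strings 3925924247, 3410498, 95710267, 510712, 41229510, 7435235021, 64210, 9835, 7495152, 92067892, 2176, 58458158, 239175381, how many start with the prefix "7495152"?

Filter for entries beginning with "7495152":
Matches: "7495152"
Count: 1

1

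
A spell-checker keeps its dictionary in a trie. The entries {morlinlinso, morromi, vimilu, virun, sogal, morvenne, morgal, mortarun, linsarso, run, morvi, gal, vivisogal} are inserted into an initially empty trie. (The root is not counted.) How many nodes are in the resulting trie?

Insert word by word; a character creates a node only if that edge doesn't already exist:
  "morlinlinso" → 11 new (m, o, r, l, i, n, l, i, n, s, o)
  "morromi" → prefix "mor" already present; 4 new (r, o, m, i)
  "vimilu" → 6 new (v, i, m, i, l, u)
  "virun" → prefix "vi" already present; 3 new (r, u, n)
  "sogal" → 5 new (s, o, g, a, l)
  "morvenne" → prefix "mor" already present; 5 new (v, e, n, n, e)
  "morgal" → prefix "mor" already present; 3 new (g, a, l)
  "mortarun" → prefix "mor" already present; 5 new (t, a, r, u, n)
  "linsarso" → 8 new (l, i, n, s, a, r, s, o)
  "run" → 3 new (r, u, n)
  "morvi" → prefix "morv" already present; 1 new (i)
  "gal" → 3 new (g, a, l)
  "vivisogal" → prefix "vi" already present; 7 new (v, i, s, o, g, a, l)
Total nodes = 11 + 4 + 6 + 3 + 5 + 5 + 3 + 5 + 8 + 3 + 1 + 3 + 7 = 64

64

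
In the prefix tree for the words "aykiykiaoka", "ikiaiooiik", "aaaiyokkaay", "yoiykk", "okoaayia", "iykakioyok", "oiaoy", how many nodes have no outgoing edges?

A leaf is a node with no children — equivalently, the end of a word that is not a proper prefix of any other stored word.
Those words: "aaaiyokkaay", "aykiykiaoka", "ikiaiooiik", "iykakioyok", "oiaoy", "okoaayia", "yoiykk"
Leaf count: 7

7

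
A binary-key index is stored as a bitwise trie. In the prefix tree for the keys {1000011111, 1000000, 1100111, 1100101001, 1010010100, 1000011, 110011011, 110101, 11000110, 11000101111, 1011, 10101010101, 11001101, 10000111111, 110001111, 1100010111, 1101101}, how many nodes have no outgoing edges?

A leaf is a node with no children — equivalently, the end of a word that is not a proper prefix of any other stored word.
Those words: "1000000", "10000111111", "1010010100", "10101010101", "1011", "11000101111", "11000110", "110001111", "1100101001", "110011011", "1100111", "110101", "1101101"
Leaf count: 13

13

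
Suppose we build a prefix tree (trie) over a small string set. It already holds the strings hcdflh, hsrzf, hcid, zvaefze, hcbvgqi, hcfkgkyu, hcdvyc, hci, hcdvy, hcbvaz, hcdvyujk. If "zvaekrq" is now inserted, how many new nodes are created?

The longest prefix of "zvaekrq" already in the trie is "zvae" (length 4).
So 7 − 4 = 3 new nodes.

3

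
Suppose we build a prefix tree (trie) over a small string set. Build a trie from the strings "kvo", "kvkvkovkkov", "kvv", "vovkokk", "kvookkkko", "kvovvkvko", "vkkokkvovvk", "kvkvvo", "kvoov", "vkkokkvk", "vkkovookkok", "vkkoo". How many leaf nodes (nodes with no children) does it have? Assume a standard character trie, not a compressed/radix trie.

11

A leaf is a node with no children — equivalently, the end of a word that is not a proper prefix of any other stored word.
Those words: "kvkvkovkkov", "kvkvvo", "kvookkkko", "kvoov", "kvovvkvko", "kvv", "vkkokkvk", "vkkokkvovvk", "vkkoo", "vkkovookkok", "vovkokk"
Leaf count: 11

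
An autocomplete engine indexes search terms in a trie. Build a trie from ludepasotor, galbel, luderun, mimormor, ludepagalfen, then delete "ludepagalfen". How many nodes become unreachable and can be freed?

6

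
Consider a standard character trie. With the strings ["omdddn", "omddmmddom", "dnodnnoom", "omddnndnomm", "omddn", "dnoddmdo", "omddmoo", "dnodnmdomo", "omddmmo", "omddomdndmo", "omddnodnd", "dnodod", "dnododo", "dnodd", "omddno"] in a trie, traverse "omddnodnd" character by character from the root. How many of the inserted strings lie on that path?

3

Walk "omddnodnd" from the root; an end-of-word marker is hit whenever a stored word is a prefix of "omddnodnd".
Prefixes of the query that are stored words: "omddn", "omddno", "omddnodnd"
Count: 3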